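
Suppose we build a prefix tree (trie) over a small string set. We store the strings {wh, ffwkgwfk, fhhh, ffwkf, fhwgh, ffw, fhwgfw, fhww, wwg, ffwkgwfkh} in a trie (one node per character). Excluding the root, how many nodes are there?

Trace insertions, counting only characters that open a new branch:
  "wh" → 2 new (w, h)
  "ffwkgwfk" → 8 new (f, f, w, k, g, w, f, k)
  "fhhh" → prefix "f" already present; 3 new (h, h, h)
  "ffwkf" → prefix "ffwk" already present; 1 new (f)
  "fhwgh" → prefix "fh" already present; 3 new (w, g, h)
  "ffw" → prefix "ffw" already present; 0 new (none)
  "fhwgfw" → prefix "fhwg" already present; 2 new (f, w)
  "fhww" → prefix "fhw" already present; 1 new (w)
  "wwg" → prefix "w" already present; 2 new (w, g)
  "ffwkgwfkh" → prefix "ffwkgwfk" already present; 1 new (h)
Total nodes = 2 + 8 + 3 + 1 + 3 + 0 + 2 + 1 + 2 + 1 = 23

23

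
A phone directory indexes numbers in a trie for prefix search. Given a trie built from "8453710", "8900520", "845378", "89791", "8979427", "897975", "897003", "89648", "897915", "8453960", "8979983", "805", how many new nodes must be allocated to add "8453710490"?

3

The longest prefix of "8453710490" already in the trie is "8453710" (length 7).
So 10 − 7 = 3 new nodes.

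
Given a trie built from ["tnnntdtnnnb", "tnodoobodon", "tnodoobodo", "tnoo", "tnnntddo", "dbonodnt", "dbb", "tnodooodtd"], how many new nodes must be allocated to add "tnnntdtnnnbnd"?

"tnnntdtnnnb" is already a path in the trie; the remaining "nd" must be added.
So 13 − 11 = 2 new nodes.

2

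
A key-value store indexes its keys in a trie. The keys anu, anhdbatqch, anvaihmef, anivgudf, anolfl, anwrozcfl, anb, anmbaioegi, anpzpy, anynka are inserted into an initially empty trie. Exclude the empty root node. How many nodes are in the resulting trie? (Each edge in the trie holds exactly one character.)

Trace insertions, counting only characters that open a new branch:
  "anu" → 3 new (a, n, u)
  "anhdbatqch" → prefix "an" already present; 8 new (h, d, b, a, t, q, c, h)
  "anvaihmef" → prefix "an" already present; 7 new (v, a, i, h, m, e, f)
  "anivgudf" → prefix "an" already present; 6 new (i, v, g, u, d, f)
  "anolfl" → prefix "an" already present; 4 new (o, l, f, l)
  "anwrozcfl" → prefix "an" already present; 7 new (w, r, o, z, c, f, l)
  "anb" → prefix "an" already present; 1 new (b)
  "anmbaioegi" → prefix "an" already present; 8 new (m, b, a, i, o, e, g, i)
  "anpzpy" → prefix "an" already present; 4 new (p, z, p, y)
  "anynka" → prefix "an" already present; 4 new (y, n, k, a)
Total nodes = 3 + 8 + 7 + 6 + 4 + 7 + 1 + 8 + 4 + 4 = 52

52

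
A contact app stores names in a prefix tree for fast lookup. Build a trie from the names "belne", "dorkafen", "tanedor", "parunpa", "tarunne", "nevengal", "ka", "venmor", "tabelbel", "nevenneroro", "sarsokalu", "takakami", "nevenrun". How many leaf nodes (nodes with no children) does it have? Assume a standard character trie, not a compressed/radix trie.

A leaf is a node with no children — equivalently, the end of a word that is not a proper prefix of any other stored word.
Those words: "belne", "dorkafen", "ka", "nevengal", "nevenneroro", "nevenrun", "parunpa", "sarsokalu", "tabelbel", "takakami", "tanedor", "tarunne", "venmor"
Leaf count: 13

13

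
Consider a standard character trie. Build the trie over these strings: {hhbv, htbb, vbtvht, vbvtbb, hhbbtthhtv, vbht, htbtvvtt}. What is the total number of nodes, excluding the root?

For each word, the new-node count is its length minus the longest prefix already in the trie:
  "hhbv" → 4 new (h, h, b, v)
  "htbb" → prefix "h" already present; 3 new (t, b, b)
  "vbtvht" → 6 new (v, b, t, v, h, t)
  "vbvtbb" → prefix "vb" already present; 4 new (v, t, b, b)
  "hhbbtthhtv" → prefix "hhb" already present; 7 new (b, t, t, h, h, t, v)
  "vbht" → prefix "vb" already present; 2 new (h, t)
  "htbtvvtt" → prefix "htb" already present; 5 new (t, v, v, t, t)
Total nodes = 4 + 3 + 6 + 4 + 7 + 2 + 5 = 31

31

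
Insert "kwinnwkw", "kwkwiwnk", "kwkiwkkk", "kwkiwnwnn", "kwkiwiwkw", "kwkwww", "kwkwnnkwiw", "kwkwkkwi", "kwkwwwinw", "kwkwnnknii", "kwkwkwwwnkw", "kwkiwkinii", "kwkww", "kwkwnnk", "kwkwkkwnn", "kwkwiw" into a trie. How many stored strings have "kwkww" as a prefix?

3

Traverse to the node for "kwkww", then collect every word in that subtree.
Words under "kwkww": kwkww, kwkwww, kwkwwwinw
Count: 3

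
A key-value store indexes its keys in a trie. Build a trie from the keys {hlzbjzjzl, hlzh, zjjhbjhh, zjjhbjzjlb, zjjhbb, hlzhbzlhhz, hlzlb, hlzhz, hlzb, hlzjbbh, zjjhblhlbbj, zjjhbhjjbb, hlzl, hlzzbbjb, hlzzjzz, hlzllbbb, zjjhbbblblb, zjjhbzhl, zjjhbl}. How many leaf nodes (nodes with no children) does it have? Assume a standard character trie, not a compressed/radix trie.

14

Leaves are exactly the stored words that no other stored word extends.
Those words: "hlzbjzjzl", "hlzhbzlhhz", "hlzhz", "hlzjbbh", "hlzlb", "hlzllbbb", "hlzzbbjb", "hlzzjzz", "zjjhbbblblb", "zjjhbhjjbb", "zjjhbjhh", "zjjhbjzjlb", "zjjhblhlbbj", "zjjhbzhl"
Leaf count: 14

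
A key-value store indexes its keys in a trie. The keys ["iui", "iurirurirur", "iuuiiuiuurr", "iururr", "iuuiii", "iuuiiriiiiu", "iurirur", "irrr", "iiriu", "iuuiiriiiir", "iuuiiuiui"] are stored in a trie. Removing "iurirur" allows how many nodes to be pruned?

After clearing the end-marker at "iurirur", prune upward until reaching a node still needed by another word.
Every node on "iurirur" is still needed (e.g. by "iurirurirur"), so nothing is freed.
Nodes removed: 0

0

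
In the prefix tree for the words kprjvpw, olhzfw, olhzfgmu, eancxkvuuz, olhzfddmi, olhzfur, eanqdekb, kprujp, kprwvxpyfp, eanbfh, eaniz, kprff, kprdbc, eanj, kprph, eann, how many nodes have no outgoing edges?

16

Leaves are exactly the stored words that no other stored word extends.
Those words: "eanbfh", "eancxkvuuz", "eaniz", "eanj", "eann", "eanqdekb", "kprdbc", "kprff", "kprjvpw", "kprph", "kprujp", "kprwvxpyfp", "olhzfddmi", "olhzfgmu", "olhzfur", "olhzfw"
Leaf count: 16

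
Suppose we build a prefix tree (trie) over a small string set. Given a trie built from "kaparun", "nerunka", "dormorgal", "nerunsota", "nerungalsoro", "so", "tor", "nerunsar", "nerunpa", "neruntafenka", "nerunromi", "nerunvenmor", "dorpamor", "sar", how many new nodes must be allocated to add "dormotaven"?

5

"dormo" is already a path in the trie; the remaining "taven" must be added.
So 10 − 5 = 5 new nodes.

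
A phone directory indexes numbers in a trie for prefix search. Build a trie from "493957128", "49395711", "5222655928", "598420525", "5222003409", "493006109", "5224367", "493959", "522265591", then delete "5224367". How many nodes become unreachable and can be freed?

4

After clearing the end-marker at "5224367", prune upward until reaching a node still needed by another word.
The suffix "4367" (4 nodes) is used only by "5224367"; the node for "522" still has the child "2", so pruning stops there.
Nodes removed: 4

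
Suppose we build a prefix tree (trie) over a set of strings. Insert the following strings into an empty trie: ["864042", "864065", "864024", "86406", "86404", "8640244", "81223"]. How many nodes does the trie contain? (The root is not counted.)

15

Count nodes per top-level branch (shared prefixes stored once):
  '8'-branch (81223, 864024, 8640244, 86404, 864042, 86406, 864065): 15 nodes
Sum: 15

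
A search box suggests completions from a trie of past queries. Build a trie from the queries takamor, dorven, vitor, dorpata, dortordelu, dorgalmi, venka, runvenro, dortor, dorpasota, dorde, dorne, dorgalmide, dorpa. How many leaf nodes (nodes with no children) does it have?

11

A leaf is a node with no children — equivalently, the end of a word that is not a proper prefix of any other stored word.
Those words: "dorde", "dorgalmide", "dorne", "dorpasota", "dorpata", "dortordelu", "dorven", "runvenro", "takamor", "venka", "vitor"
Leaf count: 11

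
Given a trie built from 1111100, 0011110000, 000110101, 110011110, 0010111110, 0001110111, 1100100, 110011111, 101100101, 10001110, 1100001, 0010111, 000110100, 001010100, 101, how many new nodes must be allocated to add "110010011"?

The longest prefix of "110010011" already in the trie is "1100100" (length 7).
New nodes needed: |"110010011"| − 7 = 9 − 7 = 2.

2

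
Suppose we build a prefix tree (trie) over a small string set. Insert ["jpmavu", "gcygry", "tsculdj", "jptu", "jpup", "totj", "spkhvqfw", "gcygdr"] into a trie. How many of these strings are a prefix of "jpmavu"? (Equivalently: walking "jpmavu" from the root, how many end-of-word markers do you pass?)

Traverse "jpmavu" character by character; count nodes along the way that are marked as word ends.
Prefixes of the query that are stored words: "jpmavu"
Count: 1

1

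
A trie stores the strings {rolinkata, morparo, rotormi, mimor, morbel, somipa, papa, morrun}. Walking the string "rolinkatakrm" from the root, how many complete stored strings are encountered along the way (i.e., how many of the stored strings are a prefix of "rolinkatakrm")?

Check each prefix of "rolinkatakrm" against the stored set — each match is an end-marker on the path.
Prefixes of the query that are stored words: "rolinkata"
Count: 1

1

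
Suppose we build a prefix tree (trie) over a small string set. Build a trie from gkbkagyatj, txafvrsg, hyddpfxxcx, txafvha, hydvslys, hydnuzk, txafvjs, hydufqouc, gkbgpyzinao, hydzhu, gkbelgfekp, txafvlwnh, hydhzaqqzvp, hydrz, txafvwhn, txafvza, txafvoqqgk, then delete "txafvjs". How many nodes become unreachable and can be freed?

A node on "txafvjs"'s path can go only if nothing else ends at it or branches off below it.
The suffix "js" (2 nodes) is used only by "txafvjs"; the node for "txafv" still has the child "r", so pruning stops there.
Nodes removed: 2

2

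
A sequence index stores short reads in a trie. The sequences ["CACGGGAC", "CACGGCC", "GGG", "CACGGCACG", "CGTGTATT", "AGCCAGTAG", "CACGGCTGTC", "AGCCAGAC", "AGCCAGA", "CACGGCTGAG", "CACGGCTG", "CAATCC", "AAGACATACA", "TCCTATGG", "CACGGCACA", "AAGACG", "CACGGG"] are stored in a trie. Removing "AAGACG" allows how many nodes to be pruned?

1

A node on "AAGACG"'s path can go only if nothing else ends at it or branches off below it.
The suffix "G" (1 node) is used only by "AAGACG"; the node for "AAGAC" still has the child "A", so pruning stops there.
Nodes removed: 1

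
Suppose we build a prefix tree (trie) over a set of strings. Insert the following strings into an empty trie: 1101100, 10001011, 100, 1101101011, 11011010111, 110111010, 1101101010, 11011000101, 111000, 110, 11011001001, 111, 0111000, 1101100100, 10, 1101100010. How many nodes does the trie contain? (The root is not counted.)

43

Insert word by word; a character creates a node only if that edge doesn't already exist:
  "1101100" → 7 new (1, 1, 0, 1, 1, 0, 0)
  "10001011" → prefix "1" already present; 7 new (0, 0, 0, 1, 0, 1, 1)
  "100" → prefix "100" already present; 0 new (none)
  "1101101011" → prefix "110110" already present; 4 new (1, 0, 1, 1)
  "11011010111" → prefix "1101101011" already present; 1 new (1)
  "110111010" → prefix "11011" already present; 4 new (1, 0, 1, 0)
  "1101101010" → prefix "110110101" already present; 1 new (0)
  "11011000101" → prefix "1101100" already present; 4 new (0, 1, 0, 1)
  "111000" → prefix "11" already present; 4 new (1, 0, 0, 0)
  "110" → prefix "110" already present; 0 new (none)
  "11011001001" → prefix "1101100" already present; 4 new (1, 0, 0, 1)
  "111" → prefix "111" already present; 0 new (none)
  "0111000" → 7 new (0, 1, 1, 1, 0, 0, 0)
  "1101100100" → prefix "1101100100" already present; 0 new (none)
  "10" → prefix "10" already present; 0 new (none)
  "1101100010" → prefix "1101100010" already present; 0 new (none)
Total nodes = 7 + 7 + 0 + 4 + 1 + 4 + 1 + 4 + 4 + 0 + 4 + 0 + 7 + 0 + 0 + 0 = 43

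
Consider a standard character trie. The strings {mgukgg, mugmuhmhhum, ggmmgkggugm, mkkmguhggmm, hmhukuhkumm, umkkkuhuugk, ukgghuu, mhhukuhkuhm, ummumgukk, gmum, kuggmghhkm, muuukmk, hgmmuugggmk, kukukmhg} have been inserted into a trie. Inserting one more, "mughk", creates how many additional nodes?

"mug" is already a path in the trie; the remaining "hk" must be added.
So 5 − 3 = 2 new nodes.

2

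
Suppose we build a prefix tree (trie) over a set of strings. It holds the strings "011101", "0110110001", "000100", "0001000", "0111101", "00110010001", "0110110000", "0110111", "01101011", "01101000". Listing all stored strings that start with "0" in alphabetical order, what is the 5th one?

01101011

Words with prefix "0", in lexicographic order: "000100", "0001000", "00110010001", "01101000", "01101011", "0110110000", "0110110001", "0110111", "011101", "0111101"
The 5th is 01101011.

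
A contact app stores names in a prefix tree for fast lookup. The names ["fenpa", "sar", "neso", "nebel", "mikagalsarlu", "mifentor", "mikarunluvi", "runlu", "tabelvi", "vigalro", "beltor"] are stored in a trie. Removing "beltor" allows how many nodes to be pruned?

6

A node on "beltor"'s path can go only if nothing else ends at it or branches off below it.
No other word shares any prefix with "beltor", so all 6 of its nodes go.
Nodes removed: 6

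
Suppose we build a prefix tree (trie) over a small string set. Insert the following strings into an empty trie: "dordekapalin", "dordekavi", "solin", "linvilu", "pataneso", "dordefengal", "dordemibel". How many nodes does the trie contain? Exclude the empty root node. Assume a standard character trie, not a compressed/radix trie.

Trace insertions, counting only characters that open a new branch:
  "dordekapalin" → 12 new (d, o, r, d, e, k, a, p, a, l, i, n)
  "dordekavi" → prefix "dordeka" already present; 2 new (v, i)
  "solin" → 5 new (s, o, l, i, n)
  "linvilu" → 7 new (l, i, n, v, i, l, u)
  "pataneso" → 8 new (p, a, t, a, n, e, s, o)
  "dordefengal" → prefix "dorde" already present; 6 new (f, e, n, g, a, l)
  "dordemibel" → prefix "dorde" already present; 5 new (m, i, b, e, l)
Total nodes = 12 + 2 + 5 + 7 + 8 + 6 + 5 = 45

45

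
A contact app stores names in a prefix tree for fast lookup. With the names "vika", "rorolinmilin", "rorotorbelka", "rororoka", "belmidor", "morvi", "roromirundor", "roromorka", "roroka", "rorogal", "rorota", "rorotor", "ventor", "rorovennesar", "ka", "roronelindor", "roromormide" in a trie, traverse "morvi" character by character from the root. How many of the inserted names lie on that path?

1

Walk "morvi" from the root; an end-of-word marker is hit whenever a stored word is a prefix of "morvi".
Prefixes of the query that are stored words: "morvi"
Count: 1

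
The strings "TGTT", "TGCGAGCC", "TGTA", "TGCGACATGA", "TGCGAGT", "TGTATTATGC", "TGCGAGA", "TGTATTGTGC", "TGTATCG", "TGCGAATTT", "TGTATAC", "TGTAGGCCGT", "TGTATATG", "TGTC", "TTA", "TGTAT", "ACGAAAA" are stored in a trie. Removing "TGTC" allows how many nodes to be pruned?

Walk "TGTC" from the leaf back toward the root, removing each node that no remaining word uses.
The suffix "C" (1 node) is used only by "TGTC"; the node for "TGT" still has the child "T", so pruning stops there.
Nodes removed: 1

1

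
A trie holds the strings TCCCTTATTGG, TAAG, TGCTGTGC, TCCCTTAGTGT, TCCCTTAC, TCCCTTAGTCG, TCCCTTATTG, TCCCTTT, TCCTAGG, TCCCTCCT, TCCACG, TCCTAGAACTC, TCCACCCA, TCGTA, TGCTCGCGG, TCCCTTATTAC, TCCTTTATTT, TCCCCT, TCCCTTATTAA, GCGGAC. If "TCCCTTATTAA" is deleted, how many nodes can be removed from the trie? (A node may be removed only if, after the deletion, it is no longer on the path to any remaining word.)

1

A node on "TCCCTTATTAA"'s path can go only if nothing else ends at it or branches off below it.
The suffix "A" (1 node) is used only by "TCCCTTATTAA"; the node for "TCCCTTATTA" still has the child "C", so pruning stops there.
Nodes removed: 1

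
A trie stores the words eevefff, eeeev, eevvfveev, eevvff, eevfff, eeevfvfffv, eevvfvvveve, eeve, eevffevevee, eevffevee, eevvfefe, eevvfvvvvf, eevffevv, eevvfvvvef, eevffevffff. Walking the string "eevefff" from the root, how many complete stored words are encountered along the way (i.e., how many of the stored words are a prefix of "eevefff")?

Check each prefix of "eevefff" against the stored set — each match is an end-marker on the path.
Prefixes of the query that are stored words: "eeve", "eevefff"
Count: 2

2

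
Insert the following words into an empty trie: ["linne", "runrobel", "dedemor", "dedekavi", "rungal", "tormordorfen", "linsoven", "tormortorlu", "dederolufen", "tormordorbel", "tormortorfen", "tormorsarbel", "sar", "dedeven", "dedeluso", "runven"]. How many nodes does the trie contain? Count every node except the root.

Trace insertions, counting only characters that open a new branch:
  "linne" → 5 new (l, i, n, n, e)
  "runrobel" → 8 new (r, u, n, r, o, b, e, l)
  "dedemor" → 7 new (d, e, d, e, m, o, r)
  "dedekavi" → prefix "dede" already present; 4 new (k, a, v, i)
  "rungal" → prefix "run" already present; 3 new (g, a, l)
  "tormordorfen" → 12 new (t, o, r, m, o, r, d, o, r, f, e, n)
  "linsoven" → prefix "lin" already present; 5 new (s, o, v, e, n)
  "tormortorlu" → prefix "tormor" already present; 5 new (t, o, r, l, u)
  "dederolufen" → prefix "dede" already present; 7 new (r, o, l, u, f, e, n)
  "tormordorbel" → prefix "tormordor" already present; 3 new (b, e, l)
  "tormortorfen" → prefix "tormortor" already present; 3 new (f, e, n)
  "tormorsarbel" → prefix "tormor" already present; 6 new (s, a, r, b, e, l)
  "sar" → 3 new (s, a, r)
  "dedeven" → prefix "dede" already present; 3 new (v, e, n)
  "dedeluso" → prefix "dede" already present; 4 new (l, u, s, o)
  "runven" → prefix "run" already present; 3 new (v, e, n)
Total nodes = 5 + 8 + 7 + 4 + 3 + 12 + 5 + 5 + 7 + 3 + 3 + 6 + 3 + 3 + 4 + 3 = 81

81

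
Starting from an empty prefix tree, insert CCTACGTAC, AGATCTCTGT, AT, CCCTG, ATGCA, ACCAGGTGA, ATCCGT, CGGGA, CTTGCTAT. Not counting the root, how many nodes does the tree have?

49

Count nodes per top-level branch (shared prefixes stored once):
  'A'-branch (ACCAGGTGA, AGATCTCTGT, AT, ATCCGT, ATGCA): 26 nodes
  'C'-branch (CCCTG, CCTACGTAC, CGGGA, CTTGCTAT): 23 nodes
Sum: 49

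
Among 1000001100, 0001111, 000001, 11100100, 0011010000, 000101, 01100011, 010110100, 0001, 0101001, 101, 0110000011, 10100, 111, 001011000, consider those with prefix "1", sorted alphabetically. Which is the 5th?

DFS of the "1" subtree visits, in order: "1000001100", "101", "10100", "111", "11100100"
The 5th is 11100100.

11100100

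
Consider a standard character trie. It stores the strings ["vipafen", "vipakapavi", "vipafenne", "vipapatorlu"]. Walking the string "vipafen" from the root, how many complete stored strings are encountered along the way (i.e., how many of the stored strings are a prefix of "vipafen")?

Walk "vipafen" from the root; an end-of-word marker is hit whenever a stored word is a prefix of "vipafen".
Prefixes of the query that are stored words: "vipafen"
Count: 1

1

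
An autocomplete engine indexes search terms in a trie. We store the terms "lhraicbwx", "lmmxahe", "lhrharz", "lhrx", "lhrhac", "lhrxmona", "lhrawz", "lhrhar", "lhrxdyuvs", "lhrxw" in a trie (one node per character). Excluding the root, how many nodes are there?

Trie structure (* marks end of a word):
(root)
└─ l
   ├─ h
   │  └─ r
   │     ├─ a
   │     │  ├─ i
   │     │  │  └─ c
   │     │  │     └─ b
   │     │  │        └─ w
   │     │  │           └─ x *
   │     │  └─ w
   │     │     └─ z *
   │     ├─ h
   │     │  └─ a
   │     │     ├─ c *
   │     │     └─ r *
   │     │        └─ z *
   │     └─ x *
   │        ├─ d
   │        │  └─ y
   │        │     └─ u
   │        │        └─ v
   │        │           └─ s *
   │        ├─ m
   │        │  └─ o
   │        │     └─ n
   │        │        └─ a *
   │        └─ w *
   └─ m
      └─ m
         └─ x
            └─ a
               └─ h
                  └─ e *
Counting every labelled node above: 33.

33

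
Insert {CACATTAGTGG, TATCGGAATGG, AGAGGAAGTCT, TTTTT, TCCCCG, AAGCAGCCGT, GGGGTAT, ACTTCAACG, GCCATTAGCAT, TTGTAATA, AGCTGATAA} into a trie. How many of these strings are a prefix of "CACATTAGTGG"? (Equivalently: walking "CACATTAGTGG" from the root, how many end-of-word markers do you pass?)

Traverse "CACATTAGTGG" character by character; count nodes along the way that are marked as word ends.
Prefixes of the query that are stored words: "CACATTAGTGG"
Count: 1

1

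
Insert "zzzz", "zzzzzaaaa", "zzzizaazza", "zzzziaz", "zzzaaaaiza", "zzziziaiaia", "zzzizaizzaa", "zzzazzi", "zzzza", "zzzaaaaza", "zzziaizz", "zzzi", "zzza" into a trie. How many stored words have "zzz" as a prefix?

Filter for entries beginning with "zzz":
Matches: "zzza", "zzzaaaaiza", "zzzaaaaza", "zzzazzi", "zzzi", "zzziaizz", "zzzizaazza", "zzzizaizzaa", "zzziziaiaia", "zzzz", "zzzza", "zzzziaz", "zzzzzaaaa"
Count: 13

13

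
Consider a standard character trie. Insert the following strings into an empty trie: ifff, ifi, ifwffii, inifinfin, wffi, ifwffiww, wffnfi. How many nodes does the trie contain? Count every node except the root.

27

Trace insertions, counting only characters that open a new branch:
  "ifff" → 4 new (i, f, f, f)
  "ifi" → prefix "if" already present; 1 new (i)
  "ifwffii" → prefix "if" already present; 5 new (w, f, f, i, i)
  "inifinfin" → prefix "i" already present; 8 new (n, i, f, i, n, f, i, n)
  "wffi" → 4 new (w, f, f, i)
  "ifwffiww" → prefix "ifwffi" already present; 2 new (w, w)
  "wffnfi" → prefix "wff" already present; 3 new (n, f, i)
Total nodes = 4 + 1 + 5 + 8 + 4 + 2 + 3 = 27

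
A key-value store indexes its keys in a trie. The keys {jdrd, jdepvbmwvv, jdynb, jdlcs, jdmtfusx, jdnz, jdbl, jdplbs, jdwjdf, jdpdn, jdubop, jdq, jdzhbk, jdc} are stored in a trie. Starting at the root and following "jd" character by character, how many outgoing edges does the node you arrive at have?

13

Walk "jd" from the root, arriving at one node.
Characters that immediately follow "jd" among the stored strings: {b, c, e, l, m, n, p, q, r, u, w, y, z}.
That node has 13 child edges.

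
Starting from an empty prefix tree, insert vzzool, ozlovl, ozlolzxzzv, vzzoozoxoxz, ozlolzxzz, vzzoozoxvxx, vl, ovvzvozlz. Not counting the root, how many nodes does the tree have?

Trace insertions, counting only characters that open a new branch:
  "vzzool" → 6 new (v, z, z, o, o, l)
  "ozlovl" → 6 new (o, z, l, o, v, l)
  "ozlolzxzzv" → prefix "ozlo" already present; 6 new (l, z, x, z, z, v)
  "vzzoozoxoxz" → prefix "vzzoo" already present; 6 new (z, o, x, o, x, z)
  "ozlolzxzz" → prefix "ozlolzxzz" already present; 0 new (none)
  "vzzoozoxvxx" → prefix "vzzoozox" already present; 3 new (v, x, x)
  "vl" → prefix "v" already present; 1 new (l)
  "ovvzvozlz" → prefix "o" already present; 8 new (v, v, z, v, o, z, l, z)
Total nodes = 6 + 6 + 6 + 6 + 0 + 3 + 1 + 8 = 36

36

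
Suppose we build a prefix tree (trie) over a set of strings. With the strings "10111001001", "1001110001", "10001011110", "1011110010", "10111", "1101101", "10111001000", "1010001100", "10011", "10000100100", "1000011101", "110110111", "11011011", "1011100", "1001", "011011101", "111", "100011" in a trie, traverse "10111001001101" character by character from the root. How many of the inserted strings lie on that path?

Walk "10111001001101" from the root; an end-of-word marker is hit whenever a stored word is a prefix of "10111001001101".
Prefixes of the query that are stored words: "10111", "1011100", "10111001001"
Count: 3

3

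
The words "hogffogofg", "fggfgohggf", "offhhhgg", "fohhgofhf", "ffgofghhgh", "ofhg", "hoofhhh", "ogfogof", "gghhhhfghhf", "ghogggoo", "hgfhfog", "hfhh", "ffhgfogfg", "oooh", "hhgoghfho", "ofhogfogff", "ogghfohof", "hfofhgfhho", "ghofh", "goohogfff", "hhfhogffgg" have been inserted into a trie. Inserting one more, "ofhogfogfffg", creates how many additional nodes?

"ofhogfogff" is already a path in the trie; the remaining "fg" must be added.
So 12 − 10 = 2 new nodes.

2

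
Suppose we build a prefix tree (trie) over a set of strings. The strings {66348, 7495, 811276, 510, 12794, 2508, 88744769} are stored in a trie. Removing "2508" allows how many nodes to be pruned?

A node on "2508"'s path can go only if nothing else ends at it or branches off below it.
No other word shares any prefix with "2508", so all 4 of its nodes go.
Nodes removed: 4

4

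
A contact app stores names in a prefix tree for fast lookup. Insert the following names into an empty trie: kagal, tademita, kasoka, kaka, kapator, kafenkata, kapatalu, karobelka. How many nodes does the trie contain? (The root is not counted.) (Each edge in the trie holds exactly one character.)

Insert word by word; a character creates a node only if that edge doesn't already exist:
  "kagal" → 5 new (k, a, g, a, l)
  "tademita" → 8 new (t, a, d, e, m, i, t, a)
  "kasoka" → prefix "ka" already present; 4 new (s, o, k, a)
  "kaka" → prefix "ka" already present; 2 new (k, a)
  "kapator" → prefix "ka" already present; 5 new (p, a, t, o, r)
  "kafenkata" → prefix "ka" already present; 7 new (f, e, n, k, a, t, a)
  "kapatalu" → prefix "kapat" already present; 3 new (a, l, u)
  "karobelka" → prefix "ka" already present; 7 new (r, o, b, e, l, k, a)
Total nodes = 5 + 8 + 4 + 2 + 5 + 7 + 3 + 7 = 41

41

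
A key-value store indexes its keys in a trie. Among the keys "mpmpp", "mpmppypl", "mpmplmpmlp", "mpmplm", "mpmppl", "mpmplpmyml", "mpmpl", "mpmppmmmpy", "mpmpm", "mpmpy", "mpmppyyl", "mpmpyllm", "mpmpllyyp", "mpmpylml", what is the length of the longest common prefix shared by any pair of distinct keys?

6

Equivalently: take the maximum, over all pairs, of their longest common prefix length.
e.g. "mpmplm" and "mpmplmpmlp" share the prefix "mpmplm" of length 6; no pair shares a longer one.
Longest shared-prefix length: 6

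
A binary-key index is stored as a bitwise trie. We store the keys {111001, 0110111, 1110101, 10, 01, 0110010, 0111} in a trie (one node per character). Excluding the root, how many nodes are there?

21

Insert word by word; a character creates a node only if that edge doesn't already exist:
  "111001" → 6 new (1, 1, 1, 0, 0, 1)
  "0110111" → 7 new (0, 1, 1, 0, 1, 1, 1)
  "1110101" → prefix "1110" already present; 3 new (1, 0, 1)
  "10" → prefix "1" already present; 1 new (0)
  "01" → prefix "01" already present; 0 new (none)
  "0110010" → prefix "0110" already present; 3 new (0, 1, 0)
  "0111" → prefix "011" already present; 1 new (1)
Total nodes = 6 + 7 + 3 + 1 + 0 + 3 + 1 = 21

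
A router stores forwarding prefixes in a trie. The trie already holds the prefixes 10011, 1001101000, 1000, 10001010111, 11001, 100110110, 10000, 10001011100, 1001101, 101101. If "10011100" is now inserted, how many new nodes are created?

"10011" is already a path in the trie; the remaining "100" must be added.
So 8 − 5 = 3 new nodes.

3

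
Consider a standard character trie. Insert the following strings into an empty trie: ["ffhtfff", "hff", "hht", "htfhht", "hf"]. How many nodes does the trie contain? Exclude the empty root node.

17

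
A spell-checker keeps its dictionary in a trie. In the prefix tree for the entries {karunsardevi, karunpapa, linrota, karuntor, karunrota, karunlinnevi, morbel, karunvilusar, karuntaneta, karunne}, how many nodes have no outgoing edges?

10

Leaves are exactly the stored words that no other stored word extends.
Those words: "karunlinnevi", "karunne", "karunpapa", "karunrota", "karunsardevi", "karuntaneta", "karuntor", "karunvilusar", "linrota", "morbel"
Leaf count: 10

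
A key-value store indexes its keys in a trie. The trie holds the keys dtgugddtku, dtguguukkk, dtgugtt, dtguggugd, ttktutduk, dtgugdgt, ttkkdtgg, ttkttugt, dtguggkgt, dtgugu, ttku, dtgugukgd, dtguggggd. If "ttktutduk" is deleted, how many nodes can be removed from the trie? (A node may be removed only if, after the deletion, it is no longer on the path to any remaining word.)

Walk "ttktutduk" from the leaf back toward the root, removing each node that no remaining word uses.
The suffix "utduk" (5 nodes) is used only by "ttktutduk"; the node for "ttkt" still has the child "t", so pruning stops there.
Nodes removed: 5

5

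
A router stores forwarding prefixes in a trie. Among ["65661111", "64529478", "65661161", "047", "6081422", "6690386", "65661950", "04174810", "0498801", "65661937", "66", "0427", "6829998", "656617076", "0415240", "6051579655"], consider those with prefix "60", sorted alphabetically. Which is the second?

DFS of the "60" subtree visits, in order: "6051579655", "6081422"
The 2nd is 6081422.

6081422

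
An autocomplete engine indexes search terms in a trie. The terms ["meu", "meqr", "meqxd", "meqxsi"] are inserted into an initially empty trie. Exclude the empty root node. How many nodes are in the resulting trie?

9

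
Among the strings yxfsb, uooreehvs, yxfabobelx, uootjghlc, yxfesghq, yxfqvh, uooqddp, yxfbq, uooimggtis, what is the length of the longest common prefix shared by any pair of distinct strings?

The deepest shared node is where two words last agree before diverging.
"uooimggtis" and "uooqddp" agree on "uoo" (3 characters) before diverging; nothing deeper is shared.
Longest shared-prefix length: 3

3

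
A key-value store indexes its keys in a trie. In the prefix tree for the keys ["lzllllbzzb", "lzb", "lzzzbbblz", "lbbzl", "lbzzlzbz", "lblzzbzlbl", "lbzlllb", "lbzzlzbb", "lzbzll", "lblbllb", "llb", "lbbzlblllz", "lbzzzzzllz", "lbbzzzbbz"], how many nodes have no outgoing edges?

Leaves are exactly the stored words that no other stored word extends.
Those words: "lbbzlblllz", "lbbzzzbbz", "lblbllb", "lblzzbzlbl", "lbzlllb", "lbzzlzbb", "lbzzlzbz", "lbzzzzzllz", "llb", "lzbzll", "lzllllbzzb", "lzzzbbblz"
Leaf count: 12

12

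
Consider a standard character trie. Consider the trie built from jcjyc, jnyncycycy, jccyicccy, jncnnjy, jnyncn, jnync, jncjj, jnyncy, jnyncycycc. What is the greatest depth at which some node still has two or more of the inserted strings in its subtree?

The deepest shared node is where two words last agree before diverging.
"jnyncycycc" and "jnyncycycy" agree on "jnyncycyc" (9 characters) before diverging; nothing deeper is shared.
Longest shared-prefix length: 9

9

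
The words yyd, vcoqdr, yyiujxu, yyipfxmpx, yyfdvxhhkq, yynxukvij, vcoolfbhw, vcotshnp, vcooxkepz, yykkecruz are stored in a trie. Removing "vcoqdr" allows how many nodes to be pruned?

Walk "vcoqdr" from the leaf back toward the root, removing each node that no remaining word uses.
The suffix "qdr" (3 nodes) is used only by "vcoqdr"; the node for "vco" still has the child "o", so pruning stops there.
Nodes removed: 3

3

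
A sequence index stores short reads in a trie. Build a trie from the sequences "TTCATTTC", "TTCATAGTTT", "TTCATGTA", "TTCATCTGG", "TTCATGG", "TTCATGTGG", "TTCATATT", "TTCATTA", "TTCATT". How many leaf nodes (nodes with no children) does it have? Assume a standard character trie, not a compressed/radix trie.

8

A leaf is a node with no children — equivalently, the end of a word that is not a proper prefix of any other stored word.
Those words: "TTCATAGTTT", "TTCATATT", "TTCATCTGG", "TTCATGG", "TTCATGTA", "TTCATGTGG", "TTCATTA", "TTCATTTC"
Leaf count: 8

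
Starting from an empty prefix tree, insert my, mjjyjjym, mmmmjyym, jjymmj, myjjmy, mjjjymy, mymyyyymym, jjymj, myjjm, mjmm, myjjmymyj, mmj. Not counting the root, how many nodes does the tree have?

45

For each word, the new-node count is its length minus the longest prefix already in the trie:
  "my" → 2 new (m, y)
  "mjjyjjym" → prefix "m" already present; 7 new (j, j, y, j, j, y, m)
  "mmmmjyym" → prefix "m" already present; 7 new (m, m, m, j, y, y, m)
  "jjymmj" → 6 new (j, j, y, m, m, j)
  "myjjmy" → prefix "my" already present; 4 new (j, j, m, y)
  "mjjjymy" → prefix "mjj" already present; 4 new (j, y, m, y)
  "mymyyyymym" → prefix "my" already present; 8 new (m, y, y, y, y, m, y, m)
  "jjymj" → prefix "jjym" already present; 1 new (j)
  "myjjm" → prefix "myjjm" already present; 0 new (none)
  "mjmm" → prefix "mj" already present; 2 new (m, m)
  "myjjmymyj" → prefix "myjjmy" already present; 3 new (m, y, j)
  "mmj" → prefix "mm" already present; 1 new (j)
Total nodes = 2 + 7 + 7 + 6 + 4 + 4 + 8 + 1 + 0 + 2 + 3 + 1 = 45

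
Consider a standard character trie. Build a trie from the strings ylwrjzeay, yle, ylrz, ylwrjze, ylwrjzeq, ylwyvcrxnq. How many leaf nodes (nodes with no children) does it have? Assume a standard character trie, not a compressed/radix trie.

Leaves are exactly the stored words that no other stored word extends.
Those words: "yle", "ylrz", "ylwrjzeay", "ylwrjzeq", "ylwyvcrxnq"
Leaf count: 5

5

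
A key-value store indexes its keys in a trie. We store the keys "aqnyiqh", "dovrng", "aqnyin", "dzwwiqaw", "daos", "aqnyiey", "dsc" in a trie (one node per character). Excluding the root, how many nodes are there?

Insert word by word; a character creates a node only if that edge doesn't already exist:
  "aqnyiqh" → 7 new (a, q, n, y, i, q, h)
  "dovrng" → 6 new (d, o, v, r, n, g)
  "aqnyin" → prefix "aqnyi" already present; 1 new (n)
  "dzwwiqaw" → prefix "d" already present; 7 new (z, w, w, i, q, a, w)
  "daos" → prefix "d" already present; 3 new (a, o, s)
  "aqnyiey" → prefix "aqnyi" already present; 2 new (e, y)
  "dsc" → prefix "d" already present; 2 new (s, c)
Total nodes = 7 + 6 + 1 + 7 + 3 + 2 + 2 = 28

28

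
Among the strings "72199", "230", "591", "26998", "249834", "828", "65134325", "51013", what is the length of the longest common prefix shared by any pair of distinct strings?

Look for the deepest trie node that still has at least two words in its subtree.
e.g. "230" and "249834" share the prefix "2" of length 1; no pair shares a longer one.
Longest shared-prefix length: 1

1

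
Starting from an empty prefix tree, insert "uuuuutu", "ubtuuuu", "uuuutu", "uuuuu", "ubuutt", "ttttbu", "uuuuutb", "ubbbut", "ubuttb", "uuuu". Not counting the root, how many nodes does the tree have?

33

Trace insertions, counting only characters that open a new branch:
  "uuuuutu" → 7 new (u, u, u, u, u, t, u)
  "ubtuuuu" → prefix "u" already present; 6 new (b, t, u, u, u, u)
  "uuuutu" → prefix "uuuu" already present; 2 new (t, u)
  "uuuuu" → prefix "uuuuu" already present; 0 new (none)
  "ubuutt" → prefix "ub" already present; 4 new (u, u, t, t)
  "ttttbu" → 6 new (t, t, t, t, b, u)
  "uuuuutb" → prefix "uuuuut" already present; 1 new (b)
  "ubbbut" → prefix "ub" already present; 4 new (b, b, u, t)
  "ubuttb" → prefix "ubu" already present; 3 new (t, t, b)
  "uuuu" → prefix "uuuu" already present; 0 new (none)
Total nodes = 7 + 6 + 2 + 0 + 4 + 6 + 1 + 4 + 3 + 0 = 33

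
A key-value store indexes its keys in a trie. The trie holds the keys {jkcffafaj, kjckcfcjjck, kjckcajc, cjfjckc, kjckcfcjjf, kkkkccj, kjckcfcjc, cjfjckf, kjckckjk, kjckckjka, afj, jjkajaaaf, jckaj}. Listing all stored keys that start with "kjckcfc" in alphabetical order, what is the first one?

DFS of the "kjckcfc" subtree visits, in order: "kjckcfcjc", "kjckcfcjjck", "kjckcfcjjf"
The 1st is kjckcfcjc.

kjckcfcjc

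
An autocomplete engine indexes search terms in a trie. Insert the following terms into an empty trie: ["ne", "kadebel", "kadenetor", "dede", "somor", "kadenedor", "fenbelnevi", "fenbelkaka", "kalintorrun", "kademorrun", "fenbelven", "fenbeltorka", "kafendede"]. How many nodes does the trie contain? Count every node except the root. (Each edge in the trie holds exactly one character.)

Trace insertions, counting only characters that open a new branch:
  "ne" → 2 new (n, e)
  "kadebel" → 7 new (k, a, d, e, b, e, l)
  "kadenetor" → prefix "kade" already present; 5 new (n, e, t, o, r)
  "dede" → 4 new (d, e, d, e)
  "somor" → 5 new (s, o, m, o, r)
  "kadenedor" → prefix "kadene" already present; 3 new (d, o, r)
  "fenbelnevi" → 10 new (f, e, n, b, e, l, n, e, v, i)
  "fenbelkaka" → prefix "fenbel" already present; 4 new (k, a, k, a)
  "kalintorrun" → prefix "ka" already present; 9 new (l, i, n, t, o, r, r, u, n)
  "kademorrun" → prefix "kade" already present; 6 new (m, o, r, r, u, n)
  "fenbelven" → prefix "fenbel" already present; 3 new (v, e, n)
  "fenbeltorka" → prefix "fenbel" already present; 5 new (t, o, r, k, a)
  "kafendede" → prefix "ka" already present; 7 new (f, e, n, d, e, d, e)
Total nodes = 2 + 7 + 5 + 4 + 5 + 3 + 10 + 4 + 9 + 6 + 3 + 5 + 7 = 70

70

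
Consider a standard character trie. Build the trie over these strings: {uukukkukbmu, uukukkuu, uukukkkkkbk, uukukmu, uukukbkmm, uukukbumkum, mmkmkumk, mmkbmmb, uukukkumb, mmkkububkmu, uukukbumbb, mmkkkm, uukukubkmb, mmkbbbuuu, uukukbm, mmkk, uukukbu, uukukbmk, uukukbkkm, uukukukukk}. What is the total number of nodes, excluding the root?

72

Count nodes per top-level branch (shared prefixes stored once):
  'm'-branch (mmkbbbuuu, mmkbmmb, mmkk, mmkkkm, mmkkububkmu, mmkmkumk): 27 nodes
  'u'-branch (uukukbkkm, uukukbkmm, uukukbm, uukukbmk, uukukbu, uukukbumbb, uukukbumkum, uukukkkkkbk, uukukkukbmu, uukukkumb, uukukkuu, uukukmu, uukukubkmb, uukukukukk): 45 nodes
Sum: 72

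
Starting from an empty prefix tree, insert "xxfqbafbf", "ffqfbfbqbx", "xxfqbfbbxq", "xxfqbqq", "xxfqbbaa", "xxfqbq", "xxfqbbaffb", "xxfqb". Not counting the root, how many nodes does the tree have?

32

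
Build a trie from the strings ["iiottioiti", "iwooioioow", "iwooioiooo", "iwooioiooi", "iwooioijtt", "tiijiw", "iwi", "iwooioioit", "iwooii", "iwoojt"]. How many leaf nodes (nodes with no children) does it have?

10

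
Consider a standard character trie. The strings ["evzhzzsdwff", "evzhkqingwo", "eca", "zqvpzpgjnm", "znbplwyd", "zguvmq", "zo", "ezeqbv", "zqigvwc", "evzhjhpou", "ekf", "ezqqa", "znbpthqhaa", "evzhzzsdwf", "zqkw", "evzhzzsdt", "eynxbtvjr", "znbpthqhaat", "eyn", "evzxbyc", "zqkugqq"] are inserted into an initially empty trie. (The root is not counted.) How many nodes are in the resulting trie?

89

Trace insertions, counting only characters that open a new branch:
  "evzhzzsdwff" → 11 new (e, v, z, h, z, z, s, d, w, f, f)
  "evzhkqingwo" → prefix "evzh" already present; 7 new (k, q, i, n, g, w, o)
  "eca" → prefix "e" already present; 2 new (c, a)
  "zqvpzpgjnm" → 10 new (z, q, v, p, z, p, g, j, n, m)
  "znbplwyd" → prefix "z" already present; 7 new (n, b, p, l, w, y, d)
  "zguvmq" → prefix "z" already present; 5 new (g, u, v, m, q)
  "zo" → prefix "z" already present; 1 new (o)
  "ezeqbv" → prefix "e" already present; 5 new (z, e, q, b, v)
  "zqigvwc" → prefix "zq" already present; 5 new (i, g, v, w, c)
  "evzhjhpou" → prefix "evzh" already present; 5 new (j, h, p, o, u)
  "ekf" → prefix "e" already present; 2 new (k, f)
  "ezqqa" → prefix "ez" already present; 3 new (q, q, a)
  "znbpthqhaa" → prefix "znbp" already present; 6 new (t, h, q, h, a, a)
  "evzhzzsdwf" → prefix "evzhzzsdwf" already present; 0 new (none)
  "zqkw" → prefix "zq" already present; 2 new (k, w)
  "evzhzzsdt" → prefix "evzhzzsd" already present; 1 new (t)
  "eynxbtvjr" → prefix "e" already present; 8 new (y, n, x, b, t, v, j, r)
  "znbpthqhaat" → prefix "znbpthqhaa" already present; 1 new (t)
  "eyn" → prefix "eyn" already present; 0 new (none)
  "evzxbyc" → prefix "evz" already present; 4 new (x, b, y, c)
  "zqkugqq" → prefix "zqk" already present; 4 new (u, g, q, q)
Total nodes = 11 + 7 + 2 + 10 + 7 + 5 + 1 + 5 + 5 + 5 + 2 + 3 + 6 + 0 + 2 + 1 + 8 + 1 + 0 + 4 + 4 = 89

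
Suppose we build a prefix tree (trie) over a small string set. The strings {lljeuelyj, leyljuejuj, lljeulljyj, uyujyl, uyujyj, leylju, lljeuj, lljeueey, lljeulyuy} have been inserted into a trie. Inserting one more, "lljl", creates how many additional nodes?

"llj" is already a path in the trie; the remaining "l" must be added.
New nodes needed: |"lljl"| − 3 = 4 − 3 = 1.

1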